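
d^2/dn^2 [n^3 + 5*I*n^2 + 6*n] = 6*n + 10*I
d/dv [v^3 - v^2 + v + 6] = 3*v^2 - 2*v + 1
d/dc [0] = 0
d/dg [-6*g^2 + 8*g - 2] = 8 - 12*g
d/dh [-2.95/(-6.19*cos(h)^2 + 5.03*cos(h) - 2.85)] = (36.521*cos(h) - 14.8385)*sin(h)/(6.19*cos(h)^2 - 5.03*cos(h) + 2.85)^2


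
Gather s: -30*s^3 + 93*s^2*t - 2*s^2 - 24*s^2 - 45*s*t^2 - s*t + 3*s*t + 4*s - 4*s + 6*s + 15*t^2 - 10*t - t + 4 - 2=-30*s^3 + s^2*(93*t - 26) + s*(-45*t^2 + 2*t + 6) + 15*t^2 - 11*t + 2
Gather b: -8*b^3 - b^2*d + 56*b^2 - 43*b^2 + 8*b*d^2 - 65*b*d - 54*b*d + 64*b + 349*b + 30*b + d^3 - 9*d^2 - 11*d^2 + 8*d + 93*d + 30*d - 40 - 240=-8*b^3 + b^2*(13 - d) + b*(8*d^2 - 119*d + 443) + d^3 - 20*d^2 + 131*d - 280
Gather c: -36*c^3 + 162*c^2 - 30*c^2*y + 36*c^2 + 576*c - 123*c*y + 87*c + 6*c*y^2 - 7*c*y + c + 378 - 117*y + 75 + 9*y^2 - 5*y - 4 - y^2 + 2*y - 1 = -36*c^3 + c^2*(198 - 30*y) + c*(6*y^2 - 130*y + 664) + 8*y^2 - 120*y + 448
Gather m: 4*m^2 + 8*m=4*m^2 + 8*m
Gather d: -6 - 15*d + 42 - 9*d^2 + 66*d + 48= -9*d^2 + 51*d + 84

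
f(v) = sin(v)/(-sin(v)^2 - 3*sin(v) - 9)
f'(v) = (2*sin(v)*cos(v) + 3*cos(v))*sin(v)/(-sin(v)^2 - 3*sin(v) - 9)^2 + cos(v)/(-sin(v)^2 - 3*sin(v) - 9)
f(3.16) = 0.00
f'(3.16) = 0.11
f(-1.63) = 0.14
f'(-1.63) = 0.01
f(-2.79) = 0.04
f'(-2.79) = 0.13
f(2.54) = -0.05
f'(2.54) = 0.06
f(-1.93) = 0.13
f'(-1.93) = 0.06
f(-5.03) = -0.07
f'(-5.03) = -0.02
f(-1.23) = 0.13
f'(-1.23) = -0.05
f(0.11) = -0.01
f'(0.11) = -0.10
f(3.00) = -0.01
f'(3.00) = 0.10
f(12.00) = 0.07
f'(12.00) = -0.12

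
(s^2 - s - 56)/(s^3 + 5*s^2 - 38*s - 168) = (s - 8)/(s^2 - 2*s - 24)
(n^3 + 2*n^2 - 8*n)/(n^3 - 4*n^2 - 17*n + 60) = n*(n - 2)/(n^2 - 8*n + 15)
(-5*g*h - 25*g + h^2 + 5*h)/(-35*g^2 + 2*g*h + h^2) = (h + 5)/(7*g + h)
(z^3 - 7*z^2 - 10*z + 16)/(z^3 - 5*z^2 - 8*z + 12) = (z - 8)/(z - 6)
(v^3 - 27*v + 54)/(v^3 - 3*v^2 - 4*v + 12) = (v^2 + 3*v - 18)/(v^2 - 4)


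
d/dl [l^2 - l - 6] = 2*l - 1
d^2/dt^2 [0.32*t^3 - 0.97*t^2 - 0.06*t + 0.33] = 1.92*t - 1.94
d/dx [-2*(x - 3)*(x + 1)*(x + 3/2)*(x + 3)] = -8*x^3 - 15*x^2 + 30*x + 45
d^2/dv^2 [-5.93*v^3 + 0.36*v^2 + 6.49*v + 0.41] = 0.72 - 35.58*v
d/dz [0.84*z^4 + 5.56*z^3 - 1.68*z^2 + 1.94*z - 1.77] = 3.36*z^3 + 16.68*z^2 - 3.36*z + 1.94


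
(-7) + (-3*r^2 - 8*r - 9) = -3*r^2 - 8*r - 16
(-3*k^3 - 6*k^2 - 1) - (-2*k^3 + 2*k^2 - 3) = -k^3 - 8*k^2 + 2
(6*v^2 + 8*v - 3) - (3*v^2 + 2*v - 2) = 3*v^2 + 6*v - 1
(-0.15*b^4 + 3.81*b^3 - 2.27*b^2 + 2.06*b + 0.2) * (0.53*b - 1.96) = -0.0795*b^5 + 2.3133*b^4 - 8.6707*b^3 + 5.541*b^2 - 3.9316*b - 0.392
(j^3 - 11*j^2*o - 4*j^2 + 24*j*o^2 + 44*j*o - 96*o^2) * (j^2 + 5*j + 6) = j^5 - 11*j^4*o + j^4 + 24*j^3*o^2 - 11*j^3*o - 14*j^3 + 24*j^2*o^2 + 154*j^2*o - 24*j^2 - 336*j*o^2 + 264*j*o - 576*o^2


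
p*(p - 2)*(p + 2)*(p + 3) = p^4 + 3*p^3 - 4*p^2 - 12*p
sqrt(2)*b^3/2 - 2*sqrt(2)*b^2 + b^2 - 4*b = b*(b - 4)*(sqrt(2)*b/2 + 1)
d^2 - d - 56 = (d - 8)*(d + 7)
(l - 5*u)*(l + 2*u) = l^2 - 3*l*u - 10*u^2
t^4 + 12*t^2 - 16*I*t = t*(t - 2*I)^2*(t + 4*I)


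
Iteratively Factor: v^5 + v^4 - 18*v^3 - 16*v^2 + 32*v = (v - 1)*(v^4 + 2*v^3 - 16*v^2 - 32*v) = (v - 1)*(v + 4)*(v^3 - 2*v^2 - 8*v) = (v - 1)*(v + 2)*(v + 4)*(v^2 - 4*v) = v*(v - 1)*(v + 2)*(v + 4)*(v - 4)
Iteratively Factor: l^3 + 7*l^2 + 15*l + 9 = (l + 1)*(l^2 + 6*l + 9) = (l + 1)*(l + 3)*(l + 3)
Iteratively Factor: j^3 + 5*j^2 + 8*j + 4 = (j + 1)*(j^2 + 4*j + 4) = (j + 1)*(j + 2)*(j + 2)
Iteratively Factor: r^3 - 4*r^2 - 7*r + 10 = (r + 2)*(r^2 - 6*r + 5) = (r - 5)*(r + 2)*(r - 1)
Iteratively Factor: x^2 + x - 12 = (x + 4)*(x - 3)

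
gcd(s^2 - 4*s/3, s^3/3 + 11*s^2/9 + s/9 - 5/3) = 1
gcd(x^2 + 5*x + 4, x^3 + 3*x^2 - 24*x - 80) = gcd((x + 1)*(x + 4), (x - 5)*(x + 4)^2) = x + 4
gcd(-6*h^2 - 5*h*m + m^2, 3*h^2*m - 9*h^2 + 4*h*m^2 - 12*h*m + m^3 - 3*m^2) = h + m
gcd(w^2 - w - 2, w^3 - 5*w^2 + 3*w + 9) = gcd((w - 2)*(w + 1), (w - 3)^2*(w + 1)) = w + 1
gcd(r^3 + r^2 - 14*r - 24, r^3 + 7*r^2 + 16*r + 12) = r^2 + 5*r + 6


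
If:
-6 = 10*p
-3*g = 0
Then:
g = 0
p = -3/5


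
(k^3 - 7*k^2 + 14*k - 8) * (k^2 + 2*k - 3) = k^5 - 5*k^4 - 3*k^3 + 41*k^2 - 58*k + 24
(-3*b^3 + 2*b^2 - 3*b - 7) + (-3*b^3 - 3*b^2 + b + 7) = -6*b^3 - b^2 - 2*b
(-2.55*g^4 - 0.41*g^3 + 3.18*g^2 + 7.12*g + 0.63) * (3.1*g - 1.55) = -7.905*g^5 + 2.6815*g^4 + 10.4935*g^3 + 17.143*g^2 - 9.083*g - 0.9765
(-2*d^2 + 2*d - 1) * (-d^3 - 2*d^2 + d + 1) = 2*d^5 + 2*d^4 - 5*d^3 + 2*d^2 + d - 1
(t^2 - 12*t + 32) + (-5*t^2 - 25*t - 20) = -4*t^2 - 37*t + 12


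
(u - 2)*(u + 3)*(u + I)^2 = u^4 + u^3 + 2*I*u^3 - 7*u^2 + 2*I*u^2 - u - 12*I*u + 6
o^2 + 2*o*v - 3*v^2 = (o - v)*(o + 3*v)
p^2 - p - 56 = (p - 8)*(p + 7)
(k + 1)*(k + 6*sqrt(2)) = k^2 + k + 6*sqrt(2)*k + 6*sqrt(2)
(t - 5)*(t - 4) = t^2 - 9*t + 20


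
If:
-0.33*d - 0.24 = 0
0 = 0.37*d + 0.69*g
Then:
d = -0.73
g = 0.39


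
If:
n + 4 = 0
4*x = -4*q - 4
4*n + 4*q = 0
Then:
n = -4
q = 4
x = -5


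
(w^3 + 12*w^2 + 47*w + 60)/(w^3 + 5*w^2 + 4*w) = (w^2 + 8*w + 15)/(w*(w + 1))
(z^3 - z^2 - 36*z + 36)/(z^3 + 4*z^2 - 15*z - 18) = (z^2 - 7*z + 6)/(z^2 - 2*z - 3)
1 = 1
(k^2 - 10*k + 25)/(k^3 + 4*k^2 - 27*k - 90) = (k - 5)/(k^2 + 9*k + 18)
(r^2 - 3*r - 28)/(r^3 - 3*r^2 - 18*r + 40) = (r - 7)/(r^2 - 7*r + 10)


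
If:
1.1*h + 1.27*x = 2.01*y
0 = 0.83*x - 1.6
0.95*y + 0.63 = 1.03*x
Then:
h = 0.38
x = 1.93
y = 1.43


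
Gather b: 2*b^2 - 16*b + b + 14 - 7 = 2*b^2 - 15*b + 7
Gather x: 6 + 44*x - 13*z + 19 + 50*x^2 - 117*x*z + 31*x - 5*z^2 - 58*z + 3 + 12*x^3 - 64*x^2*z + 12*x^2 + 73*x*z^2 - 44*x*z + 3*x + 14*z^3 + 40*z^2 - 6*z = 12*x^3 + x^2*(62 - 64*z) + x*(73*z^2 - 161*z + 78) + 14*z^3 + 35*z^2 - 77*z + 28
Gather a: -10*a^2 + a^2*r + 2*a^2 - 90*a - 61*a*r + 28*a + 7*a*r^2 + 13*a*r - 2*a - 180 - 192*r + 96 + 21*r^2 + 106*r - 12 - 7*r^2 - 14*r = a^2*(r - 8) + a*(7*r^2 - 48*r - 64) + 14*r^2 - 100*r - 96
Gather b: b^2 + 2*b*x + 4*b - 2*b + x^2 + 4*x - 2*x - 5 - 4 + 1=b^2 + b*(2*x + 2) + x^2 + 2*x - 8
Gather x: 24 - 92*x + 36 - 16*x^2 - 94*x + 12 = -16*x^2 - 186*x + 72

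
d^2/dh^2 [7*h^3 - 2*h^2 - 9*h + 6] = 42*h - 4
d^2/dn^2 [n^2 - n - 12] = 2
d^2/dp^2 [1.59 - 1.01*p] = 0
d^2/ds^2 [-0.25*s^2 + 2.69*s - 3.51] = -0.500000000000000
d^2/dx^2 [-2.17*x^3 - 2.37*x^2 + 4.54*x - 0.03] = -13.02*x - 4.74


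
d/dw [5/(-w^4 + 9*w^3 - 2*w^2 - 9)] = 5*w*(4*w^2 - 27*w + 4)/(w^4 - 9*w^3 + 2*w^2 + 9)^2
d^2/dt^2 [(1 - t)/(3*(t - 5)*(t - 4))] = 2*(-t^3 + 3*t^2 + 33*t - 119)/(3*(t^6 - 27*t^5 + 303*t^4 - 1809*t^3 + 6060*t^2 - 10800*t + 8000))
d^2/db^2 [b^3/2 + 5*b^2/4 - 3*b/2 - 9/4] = 3*b + 5/2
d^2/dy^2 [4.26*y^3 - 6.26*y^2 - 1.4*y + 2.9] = 25.56*y - 12.52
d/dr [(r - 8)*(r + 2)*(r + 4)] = 3*r^2 - 4*r - 40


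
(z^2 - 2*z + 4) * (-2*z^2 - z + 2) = -2*z^4 + 3*z^3 - 4*z^2 - 8*z + 8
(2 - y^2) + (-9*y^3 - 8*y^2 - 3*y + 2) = -9*y^3 - 9*y^2 - 3*y + 4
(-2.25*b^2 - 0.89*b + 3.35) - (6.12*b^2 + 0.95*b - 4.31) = -8.37*b^2 - 1.84*b + 7.66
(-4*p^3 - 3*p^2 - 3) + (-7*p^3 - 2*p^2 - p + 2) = -11*p^3 - 5*p^2 - p - 1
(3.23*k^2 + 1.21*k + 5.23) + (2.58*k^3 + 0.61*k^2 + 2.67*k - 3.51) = 2.58*k^3 + 3.84*k^2 + 3.88*k + 1.72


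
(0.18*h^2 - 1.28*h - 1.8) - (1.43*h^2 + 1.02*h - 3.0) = -1.25*h^2 - 2.3*h + 1.2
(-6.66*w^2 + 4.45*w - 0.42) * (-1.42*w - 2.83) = 9.4572*w^3 + 12.5288*w^2 - 11.9971*w + 1.1886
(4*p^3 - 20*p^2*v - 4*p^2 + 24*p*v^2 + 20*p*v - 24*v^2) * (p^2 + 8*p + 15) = 4*p^5 - 20*p^4*v + 28*p^4 + 24*p^3*v^2 - 140*p^3*v + 28*p^3 + 168*p^2*v^2 - 140*p^2*v - 60*p^2 + 168*p*v^2 + 300*p*v - 360*v^2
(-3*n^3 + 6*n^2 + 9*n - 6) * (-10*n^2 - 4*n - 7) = 30*n^5 - 48*n^4 - 93*n^3 - 18*n^2 - 39*n + 42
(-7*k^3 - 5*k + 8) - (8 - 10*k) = -7*k^3 + 5*k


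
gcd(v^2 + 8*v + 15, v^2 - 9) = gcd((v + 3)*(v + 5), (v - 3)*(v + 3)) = v + 3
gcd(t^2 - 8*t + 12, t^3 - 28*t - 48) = t - 6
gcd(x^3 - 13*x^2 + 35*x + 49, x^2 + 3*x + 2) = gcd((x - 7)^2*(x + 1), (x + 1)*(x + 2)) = x + 1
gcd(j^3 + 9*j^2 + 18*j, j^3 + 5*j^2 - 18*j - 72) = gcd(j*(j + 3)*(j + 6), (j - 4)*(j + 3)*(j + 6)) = j^2 + 9*j + 18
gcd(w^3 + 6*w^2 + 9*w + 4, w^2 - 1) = w + 1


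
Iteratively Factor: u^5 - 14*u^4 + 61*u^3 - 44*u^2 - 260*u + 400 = (u - 5)*(u^4 - 9*u^3 + 16*u^2 + 36*u - 80) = (u - 5)*(u - 4)*(u^3 - 5*u^2 - 4*u + 20) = (u - 5)*(u - 4)*(u + 2)*(u^2 - 7*u + 10) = (u - 5)^2*(u - 4)*(u + 2)*(u - 2)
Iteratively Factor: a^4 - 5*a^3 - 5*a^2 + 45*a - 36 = (a - 3)*(a^3 - 2*a^2 - 11*a + 12) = (a - 3)*(a - 1)*(a^2 - a - 12) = (a - 3)*(a - 1)*(a + 3)*(a - 4)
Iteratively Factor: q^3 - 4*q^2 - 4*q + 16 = (q + 2)*(q^2 - 6*q + 8) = (q - 2)*(q + 2)*(q - 4)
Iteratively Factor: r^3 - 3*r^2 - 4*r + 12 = (r - 2)*(r^2 - r - 6) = (r - 3)*(r - 2)*(r + 2)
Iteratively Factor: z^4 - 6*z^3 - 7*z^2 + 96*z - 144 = (z - 3)*(z^3 - 3*z^2 - 16*z + 48) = (z - 3)*(z + 4)*(z^2 - 7*z + 12) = (z - 4)*(z - 3)*(z + 4)*(z - 3)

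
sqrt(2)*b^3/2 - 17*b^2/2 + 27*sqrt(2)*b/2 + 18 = (b - 6*sqrt(2))*(b - 3*sqrt(2))*(sqrt(2)*b/2 + 1/2)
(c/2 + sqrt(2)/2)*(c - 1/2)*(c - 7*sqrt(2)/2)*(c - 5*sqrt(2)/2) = c^4/2 - 5*sqrt(2)*c^3/2 - c^3/4 + 5*sqrt(2)*c^2/4 + 11*c^2/4 - 11*c/8 + 35*sqrt(2)*c/4 - 35*sqrt(2)/8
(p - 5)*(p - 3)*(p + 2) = p^3 - 6*p^2 - p + 30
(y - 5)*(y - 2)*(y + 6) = y^3 - y^2 - 32*y + 60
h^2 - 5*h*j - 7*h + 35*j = (h - 7)*(h - 5*j)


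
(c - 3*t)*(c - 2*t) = c^2 - 5*c*t + 6*t^2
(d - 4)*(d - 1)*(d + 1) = d^3 - 4*d^2 - d + 4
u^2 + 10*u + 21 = (u + 3)*(u + 7)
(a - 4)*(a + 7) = a^2 + 3*a - 28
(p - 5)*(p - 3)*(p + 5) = p^3 - 3*p^2 - 25*p + 75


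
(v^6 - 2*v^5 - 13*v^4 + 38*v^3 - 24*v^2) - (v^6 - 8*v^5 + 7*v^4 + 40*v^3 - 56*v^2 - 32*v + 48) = 6*v^5 - 20*v^4 - 2*v^3 + 32*v^2 + 32*v - 48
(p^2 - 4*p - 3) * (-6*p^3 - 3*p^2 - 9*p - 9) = -6*p^5 + 21*p^4 + 21*p^3 + 36*p^2 + 63*p + 27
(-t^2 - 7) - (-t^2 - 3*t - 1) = 3*t - 6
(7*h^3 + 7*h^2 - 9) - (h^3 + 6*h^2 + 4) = 6*h^3 + h^2 - 13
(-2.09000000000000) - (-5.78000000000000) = 3.69000000000000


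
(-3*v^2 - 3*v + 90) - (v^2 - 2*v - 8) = -4*v^2 - v + 98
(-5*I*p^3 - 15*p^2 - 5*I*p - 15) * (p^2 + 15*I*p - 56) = -5*I*p^5 + 60*p^4 + 50*I*p^3 + 900*p^2 + 55*I*p + 840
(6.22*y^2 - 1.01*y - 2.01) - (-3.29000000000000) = 6.22*y^2 - 1.01*y + 1.28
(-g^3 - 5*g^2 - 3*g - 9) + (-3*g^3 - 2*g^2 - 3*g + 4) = -4*g^3 - 7*g^2 - 6*g - 5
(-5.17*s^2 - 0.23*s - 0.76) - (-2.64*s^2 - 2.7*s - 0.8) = -2.53*s^2 + 2.47*s + 0.04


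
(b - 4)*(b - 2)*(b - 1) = b^3 - 7*b^2 + 14*b - 8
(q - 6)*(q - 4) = q^2 - 10*q + 24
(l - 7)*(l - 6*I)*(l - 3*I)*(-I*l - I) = -I*l^4 - 9*l^3 + 6*I*l^3 + 54*l^2 + 25*I*l^2 + 63*l - 108*I*l - 126*I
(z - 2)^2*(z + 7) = z^3 + 3*z^2 - 24*z + 28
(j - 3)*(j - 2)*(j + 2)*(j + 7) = j^4 + 4*j^3 - 25*j^2 - 16*j + 84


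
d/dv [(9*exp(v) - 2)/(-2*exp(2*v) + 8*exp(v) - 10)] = (9*exp(2*v) - 4*exp(v) - 37)*exp(v)/(2*(exp(4*v) - 8*exp(3*v) + 26*exp(2*v) - 40*exp(v) + 25))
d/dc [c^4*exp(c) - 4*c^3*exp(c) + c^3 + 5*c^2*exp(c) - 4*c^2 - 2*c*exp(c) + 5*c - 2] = c^4*exp(c) - 7*c^2*exp(c) + 3*c^2 + 8*c*exp(c) - 8*c - 2*exp(c) + 5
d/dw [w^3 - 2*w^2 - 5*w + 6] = 3*w^2 - 4*w - 5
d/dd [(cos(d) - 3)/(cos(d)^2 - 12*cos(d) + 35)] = (cos(d)^2 - 6*cos(d) + 1)*sin(d)/(cos(d)^2 - 12*cos(d) + 35)^2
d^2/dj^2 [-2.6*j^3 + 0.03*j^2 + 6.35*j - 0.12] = 0.06 - 15.6*j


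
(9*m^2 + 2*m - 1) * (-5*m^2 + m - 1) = -45*m^4 - m^3 - 2*m^2 - 3*m + 1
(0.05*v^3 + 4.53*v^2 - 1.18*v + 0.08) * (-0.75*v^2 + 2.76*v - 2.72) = -0.0375*v^5 - 3.2595*v^4 + 13.2518*v^3 - 15.6384*v^2 + 3.4304*v - 0.2176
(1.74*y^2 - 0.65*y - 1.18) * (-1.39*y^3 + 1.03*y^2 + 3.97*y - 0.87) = -2.4186*y^5 + 2.6957*y^4 + 7.8785*y^3 - 5.3097*y^2 - 4.1191*y + 1.0266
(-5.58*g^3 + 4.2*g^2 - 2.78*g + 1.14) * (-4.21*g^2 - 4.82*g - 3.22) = 23.4918*g^5 + 9.2136*g^4 + 9.4274*g^3 - 4.9238*g^2 + 3.4568*g - 3.6708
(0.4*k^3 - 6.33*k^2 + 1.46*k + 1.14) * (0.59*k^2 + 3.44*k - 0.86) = 0.236*k^5 - 2.3587*k^4 - 21.2578*k^3 + 11.1388*k^2 + 2.666*k - 0.9804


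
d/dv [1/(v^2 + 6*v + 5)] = 2*(-v - 3)/(v^2 + 6*v + 5)^2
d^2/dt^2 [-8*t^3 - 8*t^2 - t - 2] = -48*t - 16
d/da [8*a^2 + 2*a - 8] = 16*a + 2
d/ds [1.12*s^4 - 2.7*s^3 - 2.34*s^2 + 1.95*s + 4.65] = 4.48*s^3 - 8.1*s^2 - 4.68*s + 1.95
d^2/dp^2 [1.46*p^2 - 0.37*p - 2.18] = 2.92000000000000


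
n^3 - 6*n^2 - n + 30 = (n - 5)*(n - 3)*(n + 2)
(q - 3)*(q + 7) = q^2 + 4*q - 21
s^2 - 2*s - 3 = (s - 3)*(s + 1)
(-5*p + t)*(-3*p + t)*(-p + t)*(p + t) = -15*p^4 + 8*p^3*t + 14*p^2*t^2 - 8*p*t^3 + t^4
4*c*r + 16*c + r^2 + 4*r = (4*c + r)*(r + 4)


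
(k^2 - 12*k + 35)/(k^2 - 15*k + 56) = (k - 5)/(k - 8)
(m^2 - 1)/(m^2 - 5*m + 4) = (m + 1)/(m - 4)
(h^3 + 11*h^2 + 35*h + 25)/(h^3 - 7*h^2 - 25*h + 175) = (h^2 + 6*h + 5)/(h^2 - 12*h + 35)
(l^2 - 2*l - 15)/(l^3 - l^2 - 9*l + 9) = (l - 5)/(l^2 - 4*l + 3)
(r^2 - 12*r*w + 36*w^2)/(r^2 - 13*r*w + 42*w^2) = (r - 6*w)/(r - 7*w)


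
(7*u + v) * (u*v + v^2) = 7*u^2*v + 8*u*v^2 + v^3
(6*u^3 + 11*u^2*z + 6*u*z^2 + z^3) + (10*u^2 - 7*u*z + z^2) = 6*u^3 + 11*u^2*z + 10*u^2 + 6*u*z^2 - 7*u*z + z^3 + z^2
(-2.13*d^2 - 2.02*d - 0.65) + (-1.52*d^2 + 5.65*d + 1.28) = -3.65*d^2 + 3.63*d + 0.63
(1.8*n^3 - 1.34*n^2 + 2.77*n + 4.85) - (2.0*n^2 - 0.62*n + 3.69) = 1.8*n^3 - 3.34*n^2 + 3.39*n + 1.16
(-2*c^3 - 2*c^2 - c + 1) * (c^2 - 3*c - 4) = -2*c^5 + 4*c^4 + 13*c^3 + 12*c^2 + c - 4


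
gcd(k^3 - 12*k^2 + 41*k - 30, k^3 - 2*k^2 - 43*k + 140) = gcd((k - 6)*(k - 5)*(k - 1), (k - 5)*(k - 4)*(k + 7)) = k - 5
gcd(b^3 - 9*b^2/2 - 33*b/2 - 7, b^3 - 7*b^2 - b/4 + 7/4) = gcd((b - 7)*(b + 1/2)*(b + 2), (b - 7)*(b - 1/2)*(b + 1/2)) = b^2 - 13*b/2 - 7/2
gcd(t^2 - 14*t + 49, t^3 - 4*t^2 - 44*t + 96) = 1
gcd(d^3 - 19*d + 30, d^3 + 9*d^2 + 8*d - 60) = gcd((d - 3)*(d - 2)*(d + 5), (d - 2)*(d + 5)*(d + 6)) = d^2 + 3*d - 10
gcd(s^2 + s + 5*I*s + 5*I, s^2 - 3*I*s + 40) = s + 5*I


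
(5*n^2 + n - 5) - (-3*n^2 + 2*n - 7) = 8*n^2 - n + 2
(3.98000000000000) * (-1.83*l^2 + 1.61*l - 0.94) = -7.2834*l^2 + 6.4078*l - 3.7412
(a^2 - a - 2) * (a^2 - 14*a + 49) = a^4 - 15*a^3 + 61*a^2 - 21*a - 98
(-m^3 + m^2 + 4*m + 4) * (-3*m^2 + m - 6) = 3*m^5 - 4*m^4 - 5*m^3 - 14*m^2 - 20*m - 24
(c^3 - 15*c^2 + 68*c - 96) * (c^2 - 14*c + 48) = c^5 - 29*c^4 + 326*c^3 - 1768*c^2 + 4608*c - 4608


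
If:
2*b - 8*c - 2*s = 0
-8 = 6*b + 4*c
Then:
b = s/7 - 8/7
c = -3*s/14 - 2/7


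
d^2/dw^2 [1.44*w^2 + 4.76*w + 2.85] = 2.88000000000000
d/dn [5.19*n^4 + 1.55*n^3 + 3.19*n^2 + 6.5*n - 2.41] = 20.76*n^3 + 4.65*n^2 + 6.38*n + 6.5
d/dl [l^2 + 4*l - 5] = 2*l + 4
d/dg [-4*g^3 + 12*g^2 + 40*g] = -12*g^2 + 24*g + 40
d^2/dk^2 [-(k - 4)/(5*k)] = 8/(5*k^3)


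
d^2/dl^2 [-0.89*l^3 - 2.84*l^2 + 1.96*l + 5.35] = -5.34*l - 5.68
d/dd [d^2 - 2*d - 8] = 2*d - 2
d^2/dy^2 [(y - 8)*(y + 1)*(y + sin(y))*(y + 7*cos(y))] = -y^3*sin(y) - 7*y^3*cos(y) - 35*y^2*sin(y) - 14*y^2*sin(2*y) + 55*y^2*cos(y) + 12*y^2 + 210*y*sin(y) + 98*y*sin(2*y) + 70*y*cos(y) + 28*y*cos(2*y) - 42*y + 98*sin(y) + 119*sin(2*y) - 114*cos(y) - 98*cos(2*y) - 16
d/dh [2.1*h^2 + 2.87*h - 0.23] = 4.2*h + 2.87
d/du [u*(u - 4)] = 2*u - 4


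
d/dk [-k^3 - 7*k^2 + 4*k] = -3*k^2 - 14*k + 4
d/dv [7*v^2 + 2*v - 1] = 14*v + 2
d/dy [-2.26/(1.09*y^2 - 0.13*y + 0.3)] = (4.9268*y - 0.2938)/(1.09*y^2 - 0.13*y + 0.3)^2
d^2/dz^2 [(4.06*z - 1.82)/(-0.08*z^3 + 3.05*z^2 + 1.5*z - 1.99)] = (-0.155904*z^5 + 6.083616*z^4 - 83.61598*z^3 + 108.029124*z^2 - 99.632484*z + 6.04478)/(0.000512*z^9 - 0.05856*z^8 + 2.2038*z^7 - 26.138417*z^6 - 44.23461*z^5 + 33.515625*z^4 + 52.200924*z^3 - 22.802415*z^2 - 17.82045*z + 7.880599)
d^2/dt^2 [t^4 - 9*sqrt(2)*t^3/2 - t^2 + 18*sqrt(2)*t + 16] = 12*t^2 - 27*sqrt(2)*t - 2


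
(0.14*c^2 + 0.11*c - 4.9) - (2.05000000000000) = 0.14*c^2 + 0.11*c - 6.95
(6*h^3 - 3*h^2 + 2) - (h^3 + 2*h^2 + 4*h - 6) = 5*h^3 - 5*h^2 - 4*h + 8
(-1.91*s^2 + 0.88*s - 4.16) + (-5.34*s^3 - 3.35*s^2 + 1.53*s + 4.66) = -5.34*s^3 - 5.26*s^2 + 2.41*s + 0.5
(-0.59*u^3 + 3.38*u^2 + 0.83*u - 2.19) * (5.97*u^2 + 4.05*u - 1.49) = -3.5223*u^5 + 17.7891*u^4 + 19.5232*u^3 - 14.749*u^2 - 10.1062*u + 3.2631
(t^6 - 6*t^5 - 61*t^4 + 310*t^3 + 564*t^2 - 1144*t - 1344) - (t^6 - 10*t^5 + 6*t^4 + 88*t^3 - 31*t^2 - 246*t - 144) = 4*t^5 - 67*t^4 + 222*t^3 + 595*t^2 - 898*t - 1200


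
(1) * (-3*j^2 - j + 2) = -3*j^2 - j + 2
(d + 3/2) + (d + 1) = 2*d + 5/2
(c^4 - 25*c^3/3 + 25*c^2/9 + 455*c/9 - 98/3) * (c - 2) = c^5 - 31*c^4/3 + 175*c^3/9 + 45*c^2 - 1204*c/9 + 196/3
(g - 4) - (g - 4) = 0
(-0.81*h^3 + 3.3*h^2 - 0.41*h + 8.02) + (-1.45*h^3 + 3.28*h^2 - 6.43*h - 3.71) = -2.26*h^3 + 6.58*h^2 - 6.84*h + 4.31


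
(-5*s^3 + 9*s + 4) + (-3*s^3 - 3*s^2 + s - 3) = -8*s^3 - 3*s^2 + 10*s + 1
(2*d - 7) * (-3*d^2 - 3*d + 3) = -6*d^3 + 15*d^2 + 27*d - 21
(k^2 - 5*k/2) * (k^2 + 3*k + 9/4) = k^4 + k^3/2 - 21*k^2/4 - 45*k/8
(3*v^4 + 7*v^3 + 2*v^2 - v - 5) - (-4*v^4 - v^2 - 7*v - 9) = 7*v^4 + 7*v^3 + 3*v^2 + 6*v + 4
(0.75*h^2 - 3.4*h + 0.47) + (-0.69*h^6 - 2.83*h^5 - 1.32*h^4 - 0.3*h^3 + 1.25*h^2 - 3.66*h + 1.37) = -0.69*h^6 - 2.83*h^5 - 1.32*h^4 - 0.3*h^3 + 2.0*h^2 - 7.06*h + 1.84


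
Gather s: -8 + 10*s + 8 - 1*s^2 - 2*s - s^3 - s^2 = -s^3 - 2*s^2 + 8*s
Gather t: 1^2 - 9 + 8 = 0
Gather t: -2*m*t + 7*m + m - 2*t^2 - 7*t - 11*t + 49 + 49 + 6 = 8*m - 2*t^2 + t*(-2*m - 18) + 104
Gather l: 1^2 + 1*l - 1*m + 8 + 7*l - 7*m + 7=8*l - 8*m + 16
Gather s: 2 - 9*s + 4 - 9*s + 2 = 8 - 18*s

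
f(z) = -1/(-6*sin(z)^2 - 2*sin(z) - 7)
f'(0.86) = -0.05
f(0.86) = 0.08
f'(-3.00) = 0.01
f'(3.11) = 0.05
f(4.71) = 0.09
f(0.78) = 0.09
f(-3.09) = 0.14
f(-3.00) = 0.15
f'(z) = -(12*sin(z)*cos(z) + 2*cos(z))/(-6*sin(z)^2 - 2*sin(z) - 7)^2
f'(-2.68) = -0.06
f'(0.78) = -0.06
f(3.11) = 0.14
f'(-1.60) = -0.00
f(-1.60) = 0.09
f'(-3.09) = 0.03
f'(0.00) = -0.04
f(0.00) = 0.14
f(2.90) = 0.13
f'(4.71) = -0.00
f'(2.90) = 0.08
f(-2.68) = 0.14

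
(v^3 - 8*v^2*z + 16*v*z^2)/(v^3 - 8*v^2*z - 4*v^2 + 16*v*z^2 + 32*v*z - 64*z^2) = v/(v - 4)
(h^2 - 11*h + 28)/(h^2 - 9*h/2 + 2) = 2*(h - 7)/(2*h - 1)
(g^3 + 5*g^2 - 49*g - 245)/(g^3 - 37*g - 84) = (g^2 + 12*g + 35)/(g^2 + 7*g + 12)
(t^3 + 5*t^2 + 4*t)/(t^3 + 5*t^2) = (t^2 + 5*t + 4)/(t*(t + 5))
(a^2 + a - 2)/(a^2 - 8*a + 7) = (a + 2)/(a - 7)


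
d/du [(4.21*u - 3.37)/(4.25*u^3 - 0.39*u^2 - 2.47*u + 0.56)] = (-35.785*u^3 + 44.6094*u^2 - 2.6286*u - 5.9663)/(18.0625*u^6 - 3.315*u^5 - 20.8429*u^4 + 6.6866*u^3 + 5.6641*u^2 - 2.7664*u + 0.3136)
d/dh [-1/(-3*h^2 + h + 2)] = (1 - 6*h)/(-3*h^2 + h + 2)^2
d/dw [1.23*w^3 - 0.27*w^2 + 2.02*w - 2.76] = 3.69*w^2 - 0.54*w + 2.02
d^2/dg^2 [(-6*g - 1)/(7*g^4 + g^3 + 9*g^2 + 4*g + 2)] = 2*(-(6*g + 1)*(28*g^3 + 3*g^2 + 18*g + 4)^2 + 3*(56*g^3 + 6*g^2 + 36*g + (6*g + 1)*(14*g^2 + g + 3) + 8)*(7*g^4 + g^3 + 9*g^2 + 4*g + 2))/(7*g^4 + g^3 + 9*g^2 + 4*g + 2)^3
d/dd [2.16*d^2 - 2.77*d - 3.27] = 4.32*d - 2.77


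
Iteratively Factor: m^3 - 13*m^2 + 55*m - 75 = (m - 3)*(m^2 - 10*m + 25) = (m - 5)*(m - 3)*(m - 5)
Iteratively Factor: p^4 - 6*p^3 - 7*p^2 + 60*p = (p)*(p^3 - 6*p^2 - 7*p + 60) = p*(p - 4)*(p^2 - 2*p - 15) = p*(p - 4)*(p + 3)*(p - 5)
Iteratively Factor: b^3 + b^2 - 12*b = (b + 4)*(b^2 - 3*b) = b*(b + 4)*(b - 3)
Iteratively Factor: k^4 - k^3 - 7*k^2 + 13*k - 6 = (k - 2)*(k^3 + k^2 - 5*k + 3) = (k - 2)*(k - 1)*(k^2 + 2*k - 3) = (k - 2)*(k - 1)^2*(k + 3)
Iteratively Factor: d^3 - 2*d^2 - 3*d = (d + 1)*(d^2 - 3*d) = (d - 3)*(d + 1)*(d)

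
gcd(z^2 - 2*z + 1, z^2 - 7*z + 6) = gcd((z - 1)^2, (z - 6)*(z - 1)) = z - 1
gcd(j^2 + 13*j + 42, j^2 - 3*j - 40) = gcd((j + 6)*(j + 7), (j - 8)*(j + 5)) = 1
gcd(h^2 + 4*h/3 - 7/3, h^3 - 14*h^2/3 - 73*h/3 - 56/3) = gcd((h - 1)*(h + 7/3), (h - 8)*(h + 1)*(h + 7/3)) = h + 7/3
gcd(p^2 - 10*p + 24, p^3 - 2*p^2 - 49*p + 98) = 1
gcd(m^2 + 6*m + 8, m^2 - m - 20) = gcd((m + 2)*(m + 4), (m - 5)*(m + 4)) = m + 4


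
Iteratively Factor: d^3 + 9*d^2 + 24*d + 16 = (d + 4)*(d^2 + 5*d + 4) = (d + 1)*(d + 4)*(d + 4)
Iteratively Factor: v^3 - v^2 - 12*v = (v)*(v^2 - v - 12) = v*(v - 4)*(v + 3)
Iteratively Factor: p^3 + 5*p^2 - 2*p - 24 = (p + 4)*(p^2 + p - 6) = (p + 3)*(p + 4)*(p - 2)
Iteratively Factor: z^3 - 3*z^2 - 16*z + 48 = (z - 3)*(z^2 - 16) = (z - 4)*(z - 3)*(z + 4)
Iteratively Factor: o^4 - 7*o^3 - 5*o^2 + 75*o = (o + 3)*(o^3 - 10*o^2 + 25*o) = o*(o + 3)*(o^2 - 10*o + 25) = o*(o - 5)*(o + 3)*(o - 5)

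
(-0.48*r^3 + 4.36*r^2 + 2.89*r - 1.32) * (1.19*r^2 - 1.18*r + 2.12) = -0.5712*r^5 + 5.7548*r^4 - 2.7233*r^3 + 4.2622*r^2 + 7.6844*r - 2.7984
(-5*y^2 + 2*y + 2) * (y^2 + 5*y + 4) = -5*y^4 - 23*y^3 - 8*y^2 + 18*y + 8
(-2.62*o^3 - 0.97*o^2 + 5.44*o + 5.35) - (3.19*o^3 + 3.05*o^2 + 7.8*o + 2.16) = -5.81*o^3 - 4.02*o^2 - 2.36*o + 3.19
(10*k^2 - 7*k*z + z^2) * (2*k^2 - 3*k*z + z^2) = 20*k^4 - 44*k^3*z + 33*k^2*z^2 - 10*k*z^3 + z^4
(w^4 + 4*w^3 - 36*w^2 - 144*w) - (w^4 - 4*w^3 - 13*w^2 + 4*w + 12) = 8*w^3 - 23*w^2 - 148*w - 12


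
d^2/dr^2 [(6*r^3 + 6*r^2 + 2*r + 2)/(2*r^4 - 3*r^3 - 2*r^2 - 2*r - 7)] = 4*(12*r^9 + 36*r^8 + 6*r^7 + 97*r^6 + 447*r^5 + 120*r^4 - 305*r^3 - 12*r^2 + 348*r + 123)/(8*r^12 - 36*r^11 + 30*r^10 + 21*r^9 - 42*r^8 + 210*r^7 - 77*r^6 - 144*r^5 - 66*r^4 - 617*r^3 - 378*r^2 - 294*r - 343)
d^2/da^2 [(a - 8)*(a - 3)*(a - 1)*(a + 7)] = 12*a^2 - 30*a - 98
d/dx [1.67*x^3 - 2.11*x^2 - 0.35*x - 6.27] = 5.01*x^2 - 4.22*x - 0.35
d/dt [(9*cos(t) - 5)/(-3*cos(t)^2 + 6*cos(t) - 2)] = 3*(-9*cos(t)^2 + 10*cos(t) - 4)*sin(t)/(3*sin(t)^2 + 6*cos(t) - 5)^2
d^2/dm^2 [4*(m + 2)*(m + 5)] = 8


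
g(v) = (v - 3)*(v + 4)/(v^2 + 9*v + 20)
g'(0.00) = 0.32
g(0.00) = -0.60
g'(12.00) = 0.03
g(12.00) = 0.53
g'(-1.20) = 0.55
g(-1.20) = -1.11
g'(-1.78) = 0.77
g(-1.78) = -1.48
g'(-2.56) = 1.34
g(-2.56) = -2.28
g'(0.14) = 0.30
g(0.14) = -0.56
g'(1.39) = 0.20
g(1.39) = -0.25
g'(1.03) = 0.22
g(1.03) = -0.33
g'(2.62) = 0.14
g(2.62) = -0.05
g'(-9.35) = 0.42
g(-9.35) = 2.84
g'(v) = (-2*v - 9)*(v - 3)*(v + 4)/(v^2 + 9*v + 20)^2 + (v - 3)/(v^2 + 9*v + 20) + (v + 4)/(v^2 + 9*v + 20) = 8/(v^2 + 10*v + 25)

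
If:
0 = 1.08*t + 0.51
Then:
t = -0.47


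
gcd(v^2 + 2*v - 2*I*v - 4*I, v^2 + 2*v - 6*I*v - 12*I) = v + 2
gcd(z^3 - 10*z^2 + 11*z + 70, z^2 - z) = 1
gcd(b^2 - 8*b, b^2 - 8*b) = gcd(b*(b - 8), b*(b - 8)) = b^2 - 8*b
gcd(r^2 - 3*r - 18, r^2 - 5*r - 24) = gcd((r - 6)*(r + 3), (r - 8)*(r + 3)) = r + 3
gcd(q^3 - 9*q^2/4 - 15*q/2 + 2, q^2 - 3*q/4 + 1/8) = q - 1/4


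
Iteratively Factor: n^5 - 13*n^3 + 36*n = (n)*(n^4 - 13*n^2 + 36) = n*(n - 3)*(n^3 + 3*n^2 - 4*n - 12) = n*(n - 3)*(n + 2)*(n^2 + n - 6) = n*(n - 3)*(n + 2)*(n + 3)*(n - 2)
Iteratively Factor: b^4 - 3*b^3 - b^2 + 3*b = (b + 1)*(b^3 - 4*b^2 + 3*b) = (b - 1)*(b + 1)*(b^2 - 3*b) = (b - 3)*(b - 1)*(b + 1)*(b)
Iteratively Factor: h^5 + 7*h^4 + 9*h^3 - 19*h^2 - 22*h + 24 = (h + 2)*(h^4 + 5*h^3 - h^2 - 17*h + 12) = (h - 1)*(h + 2)*(h^3 + 6*h^2 + 5*h - 12) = (h - 1)*(h + 2)*(h + 4)*(h^2 + 2*h - 3) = (h - 1)^2*(h + 2)*(h + 4)*(h + 3)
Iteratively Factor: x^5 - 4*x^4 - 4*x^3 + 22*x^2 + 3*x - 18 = (x - 3)*(x^4 - x^3 - 7*x^2 + x + 6) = (x - 3)^2*(x^3 + 2*x^2 - x - 2) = (x - 3)^2*(x + 1)*(x^2 + x - 2) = (x - 3)^2*(x - 1)*(x + 1)*(x + 2)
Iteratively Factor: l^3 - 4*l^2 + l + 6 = (l - 2)*(l^2 - 2*l - 3) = (l - 2)*(l + 1)*(l - 3)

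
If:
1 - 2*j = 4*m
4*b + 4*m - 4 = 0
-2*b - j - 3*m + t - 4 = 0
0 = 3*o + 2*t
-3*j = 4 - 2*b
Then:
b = 1/8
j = -5/4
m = 7/8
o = -15/4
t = 45/8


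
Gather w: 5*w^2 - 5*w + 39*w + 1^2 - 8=5*w^2 + 34*w - 7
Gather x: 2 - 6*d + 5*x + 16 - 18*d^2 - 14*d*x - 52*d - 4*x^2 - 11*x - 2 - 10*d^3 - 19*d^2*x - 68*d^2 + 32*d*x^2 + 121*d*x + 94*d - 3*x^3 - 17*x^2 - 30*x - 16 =-10*d^3 - 86*d^2 + 36*d - 3*x^3 + x^2*(32*d - 21) + x*(-19*d^2 + 107*d - 36)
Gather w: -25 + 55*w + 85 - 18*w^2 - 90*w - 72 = -18*w^2 - 35*w - 12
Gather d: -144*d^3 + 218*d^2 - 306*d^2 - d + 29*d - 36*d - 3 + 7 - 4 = -144*d^3 - 88*d^2 - 8*d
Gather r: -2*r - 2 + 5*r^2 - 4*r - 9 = 5*r^2 - 6*r - 11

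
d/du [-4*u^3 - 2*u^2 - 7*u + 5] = -12*u^2 - 4*u - 7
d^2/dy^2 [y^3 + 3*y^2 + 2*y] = 6*y + 6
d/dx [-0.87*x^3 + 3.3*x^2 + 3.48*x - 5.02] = -2.61*x^2 + 6.6*x + 3.48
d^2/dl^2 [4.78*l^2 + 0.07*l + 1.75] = 9.56000000000000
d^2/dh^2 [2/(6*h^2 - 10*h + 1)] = 8*(-18*h^2 + 30*h + 2*(6*h - 5)^2 - 3)/(6*h^2 - 10*h + 1)^3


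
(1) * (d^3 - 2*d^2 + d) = d^3 - 2*d^2 + d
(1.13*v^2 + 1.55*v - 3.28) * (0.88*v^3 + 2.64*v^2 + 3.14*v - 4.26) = 0.9944*v^5 + 4.3472*v^4 + 4.7538*v^3 - 8.606*v^2 - 16.9022*v + 13.9728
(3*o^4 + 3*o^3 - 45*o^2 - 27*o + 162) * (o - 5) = 3*o^5 - 12*o^4 - 60*o^3 + 198*o^2 + 297*o - 810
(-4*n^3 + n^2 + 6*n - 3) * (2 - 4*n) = 16*n^4 - 12*n^3 - 22*n^2 + 24*n - 6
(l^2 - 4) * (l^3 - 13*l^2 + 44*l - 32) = l^5 - 13*l^4 + 40*l^3 + 20*l^2 - 176*l + 128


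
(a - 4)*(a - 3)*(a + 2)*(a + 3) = a^4 - 2*a^3 - 17*a^2 + 18*a + 72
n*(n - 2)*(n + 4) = n^3 + 2*n^2 - 8*n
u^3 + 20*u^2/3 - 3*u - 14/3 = (u - 1)*(u + 2/3)*(u + 7)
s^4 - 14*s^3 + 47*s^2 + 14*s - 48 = (s - 8)*(s - 6)*(s - 1)*(s + 1)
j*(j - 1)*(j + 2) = j^3 + j^2 - 2*j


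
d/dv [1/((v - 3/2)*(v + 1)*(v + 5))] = 4*(-3*v^2 - 9*v + 4)/(4*v^6 + 36*v^5 + 49*v^4 - 204*v^3 - 206*v^2 + 240*v + 225)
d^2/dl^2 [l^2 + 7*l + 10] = 2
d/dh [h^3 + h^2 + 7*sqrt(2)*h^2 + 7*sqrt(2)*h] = 3*h^2 + 2*h + 14*sqrt(2)*h + 7*sqrt(2)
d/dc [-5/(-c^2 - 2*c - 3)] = 10*(-c - 1)/(c^2 + 2*c + 3)^2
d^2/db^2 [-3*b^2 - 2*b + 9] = -6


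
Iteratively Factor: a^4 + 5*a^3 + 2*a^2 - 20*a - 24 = (a + 2)*(a^3 + 3*a^2 - 4*a - 12) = (a - 2)*(a + 2)*(a^2 + 5*a + 6) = (a - 2)*(a + 2)^2*(a + 3)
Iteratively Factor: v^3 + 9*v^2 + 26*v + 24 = (v + 3)*(v^2 + 6*v + 8) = (v + 3)*(v + 4)*(v + 2)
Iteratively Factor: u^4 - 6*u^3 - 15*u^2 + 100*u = (u - 5)*(u^3 - u^2 - 20*u) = u*(u - 5)*(u^2 - u - 20) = u*(u - 5)^2*(u + 4)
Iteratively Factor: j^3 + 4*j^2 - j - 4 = (j - 1)*(j^2 + 5*j + 4) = (j - 1)*(j + 4)*(j + 1)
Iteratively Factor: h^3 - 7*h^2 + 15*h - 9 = (h - 1)*(h^2 - 6*h + 9) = (h - 3)*(h - 1)*(h - 3)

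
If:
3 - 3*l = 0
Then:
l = 1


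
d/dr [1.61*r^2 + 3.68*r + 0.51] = 3.22*r + 3.68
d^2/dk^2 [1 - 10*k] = 0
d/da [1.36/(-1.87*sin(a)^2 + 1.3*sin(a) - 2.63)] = (5.0864*sin(a) - 1.768)*cos(a)/(1.87*sin(a)^2 - 1.3*sin(a) + 2.63)^2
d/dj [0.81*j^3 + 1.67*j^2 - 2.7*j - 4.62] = 2.43*j^2 + 3.34*j - 2.7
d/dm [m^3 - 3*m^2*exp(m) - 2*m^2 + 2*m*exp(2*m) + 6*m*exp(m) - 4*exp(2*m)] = -3*m^2*exp(m) + 3*m^2 + 4*m*exp(2*m) - 4*m - 6*exp(2*m) + 6*exp(m)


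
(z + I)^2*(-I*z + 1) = -I*z^3 + 3*z^2 + 3*I*z - 1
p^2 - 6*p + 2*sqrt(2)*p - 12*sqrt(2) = (p - 6)*(p + 2*sqrt(2))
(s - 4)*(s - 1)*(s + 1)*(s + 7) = s^4 + 3*s^3 - 29*s^2 - 3*s + 28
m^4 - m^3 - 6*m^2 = m^2*(m - 3)*(m + 2)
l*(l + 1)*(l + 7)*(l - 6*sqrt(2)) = l^4 - 6*sqrt(2)*l^3 + 8*l^3 - 48*sqrt(2)*l^2 + 7*l^2 - 42*sqrt(2)*l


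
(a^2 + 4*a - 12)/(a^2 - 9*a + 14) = (a + 6)/(a - 7)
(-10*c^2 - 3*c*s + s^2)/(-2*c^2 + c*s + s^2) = (-5*c + s)/(-c + s)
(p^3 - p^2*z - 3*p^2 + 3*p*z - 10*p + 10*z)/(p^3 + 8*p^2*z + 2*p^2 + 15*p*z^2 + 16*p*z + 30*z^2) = (p^2 - p*z - 5*p + 5*z)/(p^2 + 8*p*z + 15*z^2)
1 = 1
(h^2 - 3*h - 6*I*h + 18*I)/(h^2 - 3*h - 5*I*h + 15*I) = (h - 6*I)/(h - 5*I)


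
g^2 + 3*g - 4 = (g - 1)*(g + 4)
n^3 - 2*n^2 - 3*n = n*(n - 3)*(n + 1)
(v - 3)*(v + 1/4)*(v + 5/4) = v^3 - 3*v^2/2 - 67*v/16 - 15/16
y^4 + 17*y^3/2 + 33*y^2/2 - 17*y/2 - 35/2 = (y - 1)*(y + 1)*(y + 7/2)*(y + 5)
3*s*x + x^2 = x*(3*s + x)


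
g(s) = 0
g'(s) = 0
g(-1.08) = 0.00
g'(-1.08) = 0.00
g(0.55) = 0.00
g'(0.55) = 0.00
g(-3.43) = 0.00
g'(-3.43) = 0.00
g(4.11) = 0.00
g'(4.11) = 0.00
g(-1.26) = 0.00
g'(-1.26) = 0.00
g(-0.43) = 0.00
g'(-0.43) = 0.00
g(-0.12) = 0.00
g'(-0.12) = 0.00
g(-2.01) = 0.00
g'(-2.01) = 0.00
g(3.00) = 0.00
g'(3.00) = 0.00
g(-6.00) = 0.00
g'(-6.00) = 0.00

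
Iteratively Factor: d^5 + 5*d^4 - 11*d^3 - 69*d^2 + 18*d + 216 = (d + 3)*(d^4 + 2*d^3 - 17*d^2 - 18*d + 72) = (d - 3)*(d + 3)*(d^3 + 5*d^2 - 2*d - 24) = (d - 3)*(d + 3)*(d + 4)*(d^2 + d - 6) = (d - 3)*(d - 2)*(d + 3)*(d + 4)*(d + 3)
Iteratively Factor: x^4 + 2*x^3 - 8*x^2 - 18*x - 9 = (x + 3)*(x^3 - x^2 - 5*x - 3) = (x + 1)*(x + 3)*(x^2 - 2*x - 3) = (x - 3)*(x + 1)*(x + 3)*(x + 1)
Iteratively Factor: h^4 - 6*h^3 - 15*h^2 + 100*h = (h)*(h^3 - 6*h^2 - 15*h + 100) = h*(h + 4)*(h^2 - 10*h + 25) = h*(h - 5)*(h + 4)*(h - 5)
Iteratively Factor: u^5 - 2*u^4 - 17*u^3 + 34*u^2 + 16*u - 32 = (u + 1)*(u^4 - 3*u^3 - 14*u^2 + 48*u - 32) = (u - 4)*(u + 1)*(u^3 + u^2 - 10*u + 8) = (u - 4)*(u - 1)*(u + 1)*(u^2 + 2*u - 8) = (u - 4)*(u - 2)*(u - 1)*(u + 1)*(u + 4)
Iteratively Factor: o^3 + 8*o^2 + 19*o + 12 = (o + 1)*(o^2 + 7*o + 12) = (o + 1)*(o + 4)*(o + 3)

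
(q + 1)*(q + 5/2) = q^2 + 7*q/2 + 5/2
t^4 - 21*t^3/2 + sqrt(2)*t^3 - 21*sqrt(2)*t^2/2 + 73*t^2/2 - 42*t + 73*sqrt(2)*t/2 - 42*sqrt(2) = (t - 4)*(t - 7/2)*(t - 3)*(t + sqrt(2))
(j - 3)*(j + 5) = j^2 + 2*j - 15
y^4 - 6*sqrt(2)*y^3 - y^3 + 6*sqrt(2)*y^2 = y^2*(y - 1)*(y - 6*sqrt(2))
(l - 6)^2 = l^2 - 12*l + 36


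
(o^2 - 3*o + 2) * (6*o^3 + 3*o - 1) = 6*o^5 - 18*o^4 + 15*o^3 - 10*o^2 + 9*o - 2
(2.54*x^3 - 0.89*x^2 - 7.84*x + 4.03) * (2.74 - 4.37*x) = -11.0998*x^4 + 10.8489*x^3 + 31.8222*x^2 - 39.0927*x + 11.0422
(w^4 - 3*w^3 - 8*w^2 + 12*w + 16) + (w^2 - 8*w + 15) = w^4 - 3*w^3 - 7*w^2 + 4*w + 31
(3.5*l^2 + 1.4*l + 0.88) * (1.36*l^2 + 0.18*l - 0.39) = 4.76*l^4 + 2.534*l^3 + 0.0838000000000001*l^2 - 0.3876*l - 0.3432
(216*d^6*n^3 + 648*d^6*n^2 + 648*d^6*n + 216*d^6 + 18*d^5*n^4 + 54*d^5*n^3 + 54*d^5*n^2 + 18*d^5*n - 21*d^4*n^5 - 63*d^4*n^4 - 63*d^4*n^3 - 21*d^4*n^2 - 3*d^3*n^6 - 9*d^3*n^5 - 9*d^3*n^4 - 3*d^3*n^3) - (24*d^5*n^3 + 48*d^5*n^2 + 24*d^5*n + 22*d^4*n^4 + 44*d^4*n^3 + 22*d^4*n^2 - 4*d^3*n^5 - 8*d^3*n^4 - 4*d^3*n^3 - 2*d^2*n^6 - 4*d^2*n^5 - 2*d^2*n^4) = 216*d^6*n^3 + 648*d^6*n^2 + 648*d^6*n + 216*d^6 + 18*d^5*n^4 + 30*d^5*n^3 + 6*d^5*n^2 - 6*d^5*n - 21*d^4*n^5 - 85*d^4*n^4 - 107*d^4*n^3 - 43*d^4*n^2 - 3*d^3*n^6 - 5*d^3*n^5 - d^3*n^4 + d^3*n^3 + 2*d^2*n^6 + 4*d^2*n^5 + 2*d^2*n^4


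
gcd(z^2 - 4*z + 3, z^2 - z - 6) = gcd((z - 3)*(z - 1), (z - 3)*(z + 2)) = z - 3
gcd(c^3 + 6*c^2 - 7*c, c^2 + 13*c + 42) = c + 7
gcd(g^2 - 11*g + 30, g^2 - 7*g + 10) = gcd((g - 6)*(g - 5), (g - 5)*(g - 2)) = g - 5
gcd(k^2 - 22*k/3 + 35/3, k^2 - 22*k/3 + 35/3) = k^2 - 22*k/3 + 35/3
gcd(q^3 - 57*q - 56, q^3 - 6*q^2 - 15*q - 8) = q^2 - 7*q - 8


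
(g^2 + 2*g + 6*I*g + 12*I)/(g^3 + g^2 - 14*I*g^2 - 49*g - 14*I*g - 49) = (g^2 + g*(2 + 6*I) + 12*I)/(g^3 + g^2*(1 - 14*I) + g*(-49 - 14*I) - 49)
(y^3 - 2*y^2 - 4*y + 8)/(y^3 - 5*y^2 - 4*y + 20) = (y - 2)/(y - 5)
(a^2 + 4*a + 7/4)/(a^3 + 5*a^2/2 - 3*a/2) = (4*a^2 + 16*a + 7)/(2*a*(2*a^2 + 5*a - 3))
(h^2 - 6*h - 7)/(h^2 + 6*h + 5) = (h - 7)/(h + 5)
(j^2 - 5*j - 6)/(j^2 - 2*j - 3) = (j - 6)/(j - 3)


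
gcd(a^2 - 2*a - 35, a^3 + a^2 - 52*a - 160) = a + 5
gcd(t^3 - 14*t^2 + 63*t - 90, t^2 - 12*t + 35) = t - 5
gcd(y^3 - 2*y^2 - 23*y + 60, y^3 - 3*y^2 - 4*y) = y - 4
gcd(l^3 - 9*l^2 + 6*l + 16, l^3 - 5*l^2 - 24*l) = l - 8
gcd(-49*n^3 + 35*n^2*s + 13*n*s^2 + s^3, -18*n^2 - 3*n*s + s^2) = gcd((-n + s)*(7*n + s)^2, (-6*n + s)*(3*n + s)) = 1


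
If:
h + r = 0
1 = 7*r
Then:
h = -1/7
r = 1/7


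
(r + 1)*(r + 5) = r^2 + 6*r + 5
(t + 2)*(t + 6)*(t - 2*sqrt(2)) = t^3 - 2*sqrt(2)*t^2 + 8*t^2 - 16*sqrt(2)*t + 12*t - 24*sqrt(2)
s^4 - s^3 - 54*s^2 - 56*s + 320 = (s - 8)*(s - 2)*(s + 4)*(s + 5)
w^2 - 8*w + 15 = (w - 5)*(w - 3)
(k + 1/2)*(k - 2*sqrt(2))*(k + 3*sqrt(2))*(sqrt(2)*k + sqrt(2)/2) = sqrt(2)*k^4 + sqrt(2)*k^3 + 2*k^3 - 47*sqrt(2)*k^2/4 + 2*k^2 - 12*sqrt(2)*k + k/2 - 3*sqrt(2)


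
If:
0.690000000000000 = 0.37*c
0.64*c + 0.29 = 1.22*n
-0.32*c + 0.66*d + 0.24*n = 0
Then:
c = 1.86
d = 0.46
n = 1.22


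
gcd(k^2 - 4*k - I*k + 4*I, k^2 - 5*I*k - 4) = k - I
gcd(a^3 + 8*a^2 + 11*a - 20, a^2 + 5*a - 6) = a - 1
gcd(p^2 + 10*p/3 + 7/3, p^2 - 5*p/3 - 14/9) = 1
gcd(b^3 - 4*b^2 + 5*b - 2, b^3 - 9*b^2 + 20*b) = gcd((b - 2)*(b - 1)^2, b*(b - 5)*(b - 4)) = 1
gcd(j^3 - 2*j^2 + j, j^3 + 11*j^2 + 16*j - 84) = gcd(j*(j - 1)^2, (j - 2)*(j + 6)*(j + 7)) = 1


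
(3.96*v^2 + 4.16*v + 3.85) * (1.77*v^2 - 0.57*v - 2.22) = 7.0092*v^4 + 5.106*v^3 - 4.3479*v^2 - 11.4297*v - 8.547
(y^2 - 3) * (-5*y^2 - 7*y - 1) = -5*y^4 - 7*y^3 + 14*y^2 + 21*y + 3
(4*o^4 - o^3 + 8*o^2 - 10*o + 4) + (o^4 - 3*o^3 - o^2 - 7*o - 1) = 5*o^4 - 4*o^3 + 7*o^2 - 17*o + 3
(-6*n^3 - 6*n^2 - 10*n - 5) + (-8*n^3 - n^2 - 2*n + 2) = -14*n^3 - 7*n^2 - 12*n - 3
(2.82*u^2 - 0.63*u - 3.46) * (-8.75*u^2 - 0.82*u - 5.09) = -24.675*u^4 + 3.2001*u^3 + 16.4378*u^2 + 6.0439*u + 17.6114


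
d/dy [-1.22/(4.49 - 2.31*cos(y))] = 2.8182*sin(y)/(2.31*cos(y) - 4.49)^2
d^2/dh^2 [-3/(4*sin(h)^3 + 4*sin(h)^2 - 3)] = 12*(36*sin(h)^6 + 44*sin(h)^5 - 32*sin(h)^4 - 37*sin(h)^3 - 12*sin(h)^2 - 18*sin(h) - 6)/(4*sin(h)^3 + 4*sin(h)^2 - 3)^3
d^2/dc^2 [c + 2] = 0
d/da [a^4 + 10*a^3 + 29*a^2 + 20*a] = 4*a^3 + 30*a^2 + 58*a + 20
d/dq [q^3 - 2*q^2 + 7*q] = 3*q^2 - 4*q + 7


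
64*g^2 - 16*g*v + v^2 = (-8*g + v)^2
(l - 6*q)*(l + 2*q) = l^2 - 4*l*q - 12*q^2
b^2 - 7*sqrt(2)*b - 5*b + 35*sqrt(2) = (b - 5)*(b - 7*sqrt(2))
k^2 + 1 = (k - I)*(k + I)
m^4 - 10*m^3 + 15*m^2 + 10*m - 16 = (m - 8)*(m - 2)*(m - 1)*(m + 1)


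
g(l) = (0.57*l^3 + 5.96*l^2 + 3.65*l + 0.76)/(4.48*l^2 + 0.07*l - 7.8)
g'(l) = (-8.96*l - 0.07)*(0.57*l^3 + 5.96*l^2 + 3.65*l + 0.76)/(4.48*l^2 + 0.07*l - 7.8)^2 + (1.71*l^2 + 11.92*l + 3.65)/(4.48*l^2 + 0.07*l - 7.8) = (2.5536*l^4 + 0.0797999999999988*l^3 - 29.2728*l^2 - 99.7856*l - 28.5232)/(20.0704*l^4 + 0.6272*l^3 - 69.8831*l^2 - 1.092*l + 60.84)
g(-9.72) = 0.01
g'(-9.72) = 0.12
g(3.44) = 2.36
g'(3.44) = -0.17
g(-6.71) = 0.37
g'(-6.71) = 0.12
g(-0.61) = -0.10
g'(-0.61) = 0.57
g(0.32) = -0.35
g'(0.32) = -1.18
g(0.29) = -0.32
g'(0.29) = -1.09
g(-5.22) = 0.55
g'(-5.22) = 0.12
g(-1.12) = -1.48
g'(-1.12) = 9.88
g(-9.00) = 0.10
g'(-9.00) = 0.12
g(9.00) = 2.62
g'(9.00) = 0.11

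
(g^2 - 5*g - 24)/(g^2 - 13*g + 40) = (g + 3)/(g - 5)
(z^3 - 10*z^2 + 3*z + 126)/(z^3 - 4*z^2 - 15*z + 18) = (z - 7)/(z - 1)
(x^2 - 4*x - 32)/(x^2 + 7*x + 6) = (x^2 - 4*x - 32)/(x^2 + 7*x + 6)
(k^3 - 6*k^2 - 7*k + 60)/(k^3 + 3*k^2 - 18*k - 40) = (k^2 - 2*k - 15)/(k^2 + 7*k + 10)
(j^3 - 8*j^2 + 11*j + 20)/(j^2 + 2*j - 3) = (j^3 - 8*j^2 + 11*j + 20)/(j^2 + 2*j - 3)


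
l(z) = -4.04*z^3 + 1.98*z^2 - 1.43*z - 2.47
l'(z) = -12.12*z^2 + 3.96*z - 1.43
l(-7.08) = 1540.68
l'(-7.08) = -637.00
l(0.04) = -2.52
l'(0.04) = -1.29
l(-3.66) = 227.36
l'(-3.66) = -178.28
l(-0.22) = -2.02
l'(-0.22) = -2.89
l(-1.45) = 16.08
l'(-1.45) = -32.65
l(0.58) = -3.42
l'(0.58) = -3.21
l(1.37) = -11.10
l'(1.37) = -18.75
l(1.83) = -23.22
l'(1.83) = -34.77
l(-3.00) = 128.72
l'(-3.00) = -122.39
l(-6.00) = 950.03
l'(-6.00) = -461.51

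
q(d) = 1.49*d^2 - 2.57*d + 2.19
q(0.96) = 1.10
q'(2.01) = 3.42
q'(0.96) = 0.29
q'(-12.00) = -38.33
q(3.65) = 12.66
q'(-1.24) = -6.27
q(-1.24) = 7.67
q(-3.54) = 29.96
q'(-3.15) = -11.96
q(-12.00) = 247.59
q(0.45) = 1.34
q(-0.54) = 4.01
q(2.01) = 3.04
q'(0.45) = -1.23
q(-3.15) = 25.07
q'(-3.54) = -13.12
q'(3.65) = 8.31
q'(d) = 2.98*d - 2.57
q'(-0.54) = -4.18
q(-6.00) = 71.25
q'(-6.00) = -20.45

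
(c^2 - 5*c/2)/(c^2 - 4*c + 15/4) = 2*c/(2*c - 3)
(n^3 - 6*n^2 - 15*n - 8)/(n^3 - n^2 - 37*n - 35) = (n^2 - 7*n - 8)/(n^2 - 2*n - 35)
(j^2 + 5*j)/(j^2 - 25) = j/(j - 5)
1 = 1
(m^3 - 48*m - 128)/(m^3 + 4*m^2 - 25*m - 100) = (m^2 - 4*m - 32)/(m^2 - 25)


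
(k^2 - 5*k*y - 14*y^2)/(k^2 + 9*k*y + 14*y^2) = (k - 7*y)/(k + 7*y)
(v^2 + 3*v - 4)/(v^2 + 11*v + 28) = (v - 1)/(v + 7)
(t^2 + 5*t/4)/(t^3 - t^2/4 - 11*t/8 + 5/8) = 2*t/(2*t^2 - 3*t + 1)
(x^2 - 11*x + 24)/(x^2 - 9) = (x - 8)/(x + 3)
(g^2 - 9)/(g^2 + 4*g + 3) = (g - 3)/(g + 1)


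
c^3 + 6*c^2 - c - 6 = (c - 1)*(c + 1)*(c + 6)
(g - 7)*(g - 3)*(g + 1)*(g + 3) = g^4 - 6*g^3 - 16*g^2 + 54*g + 63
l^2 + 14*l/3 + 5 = (l + 5/3)*(l + 3)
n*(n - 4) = n^2 - 4*n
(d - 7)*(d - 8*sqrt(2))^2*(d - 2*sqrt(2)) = d^4 - 18*sqrt(2)*d^3 - 7*d^3 + 126*sqrt(2)*d^2 + 192*d^2 - 1344*d - 256*sqrt(2)*d + 1792*sqrt(2)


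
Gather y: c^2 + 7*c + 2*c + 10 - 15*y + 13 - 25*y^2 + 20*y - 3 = c^2 + 9*c - 25*y^2 + 5*y + 20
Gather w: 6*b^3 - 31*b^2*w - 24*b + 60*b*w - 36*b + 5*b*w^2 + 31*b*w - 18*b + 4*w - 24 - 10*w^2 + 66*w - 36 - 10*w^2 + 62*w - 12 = 6*b^3 - 78*b + w^2*(5*b - 20) + w*(-31*b^2 + 91*b + 132) - 72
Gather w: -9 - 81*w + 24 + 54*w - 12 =3 - 27*w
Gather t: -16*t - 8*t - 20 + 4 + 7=-24*t - 9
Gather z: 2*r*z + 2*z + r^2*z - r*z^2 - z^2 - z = z^2*(-r - 1) + z*(r^2 + 2*r + 1)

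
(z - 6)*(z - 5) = z^2 - 11*z + 30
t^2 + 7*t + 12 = (t + 3)*(t + 4)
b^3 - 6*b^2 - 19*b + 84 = (b - 7)*(b - 3)*(b + 4)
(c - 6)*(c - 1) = c^2 - 7*c + 6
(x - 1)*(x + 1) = x^2 - 1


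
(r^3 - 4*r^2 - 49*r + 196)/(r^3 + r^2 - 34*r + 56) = (r - 7)/(r - 2)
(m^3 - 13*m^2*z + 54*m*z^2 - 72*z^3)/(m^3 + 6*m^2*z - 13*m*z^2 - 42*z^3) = (m^2 - 10*m*z + 24*z^2)/(m^2 + 9*m*z + 14*z^2)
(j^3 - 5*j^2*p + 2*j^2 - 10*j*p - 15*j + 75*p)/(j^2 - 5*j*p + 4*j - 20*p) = (j^2 + 2*j - 15)/(j + 4)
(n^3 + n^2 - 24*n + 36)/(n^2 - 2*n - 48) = (n^2 - 5*n + 6)/(n - 8)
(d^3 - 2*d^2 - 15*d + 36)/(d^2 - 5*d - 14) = (-d^3 + 2*d^2 + 15*d - 36)/(-d^2 + 5*d + 14)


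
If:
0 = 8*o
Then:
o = 0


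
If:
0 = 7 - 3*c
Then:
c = 7/3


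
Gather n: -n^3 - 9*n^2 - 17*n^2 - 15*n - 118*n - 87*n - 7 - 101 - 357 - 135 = -n^3 - 26*n^2 - 220*n - 600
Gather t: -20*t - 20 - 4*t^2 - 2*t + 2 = -4*t^2 - 22*t - 18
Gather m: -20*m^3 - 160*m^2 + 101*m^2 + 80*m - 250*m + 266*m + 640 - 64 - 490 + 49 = -20*m^3 - 59*m^2 + 96*m + 135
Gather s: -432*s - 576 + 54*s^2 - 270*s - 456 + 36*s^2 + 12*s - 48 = 90*s^2 - 690*s - 1080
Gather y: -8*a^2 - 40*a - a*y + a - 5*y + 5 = -8*a^2 - 39*a + y*(-a - 5) + 5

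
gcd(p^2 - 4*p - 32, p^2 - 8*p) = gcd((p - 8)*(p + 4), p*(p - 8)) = p - 8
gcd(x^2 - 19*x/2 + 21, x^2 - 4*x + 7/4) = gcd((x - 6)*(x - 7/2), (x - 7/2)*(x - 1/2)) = x - 7/2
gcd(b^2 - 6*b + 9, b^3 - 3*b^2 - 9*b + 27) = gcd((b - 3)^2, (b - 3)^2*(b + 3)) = b^2 - 6*b + 9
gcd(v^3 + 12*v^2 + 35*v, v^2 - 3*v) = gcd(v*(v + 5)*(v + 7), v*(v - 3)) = v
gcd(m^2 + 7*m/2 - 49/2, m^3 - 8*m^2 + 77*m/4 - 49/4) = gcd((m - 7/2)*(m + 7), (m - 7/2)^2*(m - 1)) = m - 7/2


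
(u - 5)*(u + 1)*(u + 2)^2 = u^4 - 17*u^2 - 36*u - 20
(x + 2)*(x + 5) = x^2 + 7*x + 10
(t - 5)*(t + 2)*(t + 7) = t^3 + 4*t^2 - 31*t - 70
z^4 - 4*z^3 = z^3*(z - 4)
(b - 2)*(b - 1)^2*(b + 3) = b^4 - b^3 - 7*b^2 + 13*b - 6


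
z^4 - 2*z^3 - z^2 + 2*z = z*(z - 2)*(z - 1)*(z + 1)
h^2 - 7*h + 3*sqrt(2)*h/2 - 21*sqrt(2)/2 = (h - 7)*(h + 3*sqrt(2)/2)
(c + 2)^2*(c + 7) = c^3 + 11*c^2 + 32*c + 28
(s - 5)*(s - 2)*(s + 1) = s^3 - 6*s^2 + 3*s + 10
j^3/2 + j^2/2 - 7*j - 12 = (j/2 + 1)*(j - 4)*(j + 3)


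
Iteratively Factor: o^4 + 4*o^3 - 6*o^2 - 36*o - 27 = (o - 3)*(o^3 + 7*o^2 + 15*o + 9) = (o - 3)*(o + 1)*(o^2 + 6*o + 9) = (o - 3)*(o + 1)*(o + 3)*(o + 3)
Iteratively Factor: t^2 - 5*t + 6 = (t - 3)*(t - 2)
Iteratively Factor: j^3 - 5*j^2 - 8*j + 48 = (j - 4)*(j^2 - j - 12) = (j - 4)*(j + 3)*(j - 4)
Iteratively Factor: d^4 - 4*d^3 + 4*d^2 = (d - 2)*(d^3 - 2*d^2) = (d - 2)^2*(d^2) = d*(d - 2)^2*(d)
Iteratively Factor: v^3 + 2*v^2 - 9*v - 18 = (v + 2)*(v^2 - 9) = (v - 3)*(v + 2)*(v + 3)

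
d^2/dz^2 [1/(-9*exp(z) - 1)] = (9 - 81*exp(z))*exp(z)/(9*exp(z) + 1)^3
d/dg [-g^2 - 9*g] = -2*g - 9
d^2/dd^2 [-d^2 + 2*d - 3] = -2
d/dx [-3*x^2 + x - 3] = 1 - 6*x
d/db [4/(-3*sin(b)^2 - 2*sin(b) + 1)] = 8*(3*sin(b) + 1)*cos(b)/(3*sin(b)^2 + 2*sin(b) - 1)^2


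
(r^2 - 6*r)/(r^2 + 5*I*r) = (r - 6)/(r + 5*I)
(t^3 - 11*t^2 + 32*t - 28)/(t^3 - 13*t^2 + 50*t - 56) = (t - 2)/(t - 4)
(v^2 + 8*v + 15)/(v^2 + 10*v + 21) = (v + 5)/(v + 7)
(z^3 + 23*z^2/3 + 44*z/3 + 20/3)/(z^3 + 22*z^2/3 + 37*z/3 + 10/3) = (3*z + 2)/(3*z + 1)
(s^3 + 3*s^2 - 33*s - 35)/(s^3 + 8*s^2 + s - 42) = (s^2 - 4*s - 5)/(s^2 + s - 6)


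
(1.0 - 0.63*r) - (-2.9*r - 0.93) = 2.27*r + 1.93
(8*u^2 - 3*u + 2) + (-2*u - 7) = 8*u^2 - 5*u - 5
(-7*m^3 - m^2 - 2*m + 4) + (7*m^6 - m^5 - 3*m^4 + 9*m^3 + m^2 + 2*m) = 7*m^6 - m^5 - 3*m^4 + 2*m^3 + 4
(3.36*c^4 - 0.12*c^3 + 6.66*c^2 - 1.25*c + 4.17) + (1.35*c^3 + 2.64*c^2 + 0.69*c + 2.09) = 3.36*c^4 + 1.23*c^3 + 9.3*c^2 - 0.56*c + 6.26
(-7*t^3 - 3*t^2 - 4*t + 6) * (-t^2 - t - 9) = 7*t^5 + 10*t^4 + 70*t^3 + 25*t^2 + 30*t - 54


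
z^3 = z^3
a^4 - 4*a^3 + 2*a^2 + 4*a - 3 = (a - 3)*(a - 1)^2*(a + 1)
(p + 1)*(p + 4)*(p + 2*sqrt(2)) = p^3 + 2*sqrt(2)*p^2 + 5*p^2 + 4*p + 10*sqrt(2)*p + 8*sqrt(2)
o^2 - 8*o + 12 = (o - 6)*(o - 2)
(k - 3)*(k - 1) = k^2 - 4*k + 3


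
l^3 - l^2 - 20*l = l*(l - 5)*(l + 4)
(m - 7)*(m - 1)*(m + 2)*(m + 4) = m^4 - 2*m^3 - 33*m^2 - 22*m + 56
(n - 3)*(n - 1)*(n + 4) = n^3 - 13*n + 12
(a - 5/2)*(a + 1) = a^2 - 3*a/2 - 5/2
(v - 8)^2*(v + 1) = v^3 - 15*v^2 + 48*v + 64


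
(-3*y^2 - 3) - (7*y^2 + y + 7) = -10*y^2 - y - 10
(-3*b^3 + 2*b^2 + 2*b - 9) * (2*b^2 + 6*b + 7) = -6*b^5 - 14*b^4 - 5*b^3 + 8*b^2 - 40*b - 63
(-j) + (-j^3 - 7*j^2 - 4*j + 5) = -j^3 - 7*j^2 - 5*j + 5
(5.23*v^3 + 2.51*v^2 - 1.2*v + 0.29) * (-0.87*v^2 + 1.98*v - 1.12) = -4.5501*v^5 + 8.1717*v^4 + 0.156199999999998*v^3 - 5.4395*v^2 + 1.9182*v - 0.3248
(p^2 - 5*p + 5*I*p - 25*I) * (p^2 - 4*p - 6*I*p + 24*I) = p^4 - 9*p^3 - I*p^3 + 50*p^2 + 9*I*p^2 - 270*p - 20*I*p + 600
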